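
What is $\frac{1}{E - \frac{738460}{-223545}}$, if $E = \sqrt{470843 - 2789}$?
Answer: $- \frac{3301580814}{467784419046955} + \frac{5996684043 \sqrt{52006}}{935568838093910} \approx 0.0014547$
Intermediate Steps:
$E = 3 \sqrt{52006}$ ($E = \sqrt{468054} = 3 \sqrt{52006} \approx 684.14$)
$\frac{1}{E - \frac{738460}{-223545}} = \frac{1}{3 \sqrt{52006} - \frac{738460}{-223545}} = \frac{1}{3 \sqrt{52006} - - \frac{147692}{44709}} = \frac{1}{3 \sqrt{52006} + \frac{147692}{44709}} = \frac{1}{\frac{147692}{44709} + 3 \sqrt{52006}}$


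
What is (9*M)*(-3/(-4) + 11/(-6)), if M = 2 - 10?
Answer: 78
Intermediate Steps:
M = -8
(9*M)*(-3/(-4) + 11/(-6)) = (9*(-8))*(-3/(-4) + 11/(-6)) = -72*(-3*(-¼) + 11*(-⅙)) = -72*(¾ - 11/6) = -72*(-13/12) = 78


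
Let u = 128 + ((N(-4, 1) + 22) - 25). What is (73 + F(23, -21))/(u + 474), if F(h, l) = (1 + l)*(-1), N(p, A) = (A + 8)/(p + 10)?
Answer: 186/1201 ≈ 0.15487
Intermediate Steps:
N(p, A) = (8 + A)/(10 + p)
F(h, l) = -1 - l
u = 253/2 (u = 128 + (((8 + 1)/(10 - 4) + 22) - 25) = 128 + ((9/6 + 22) - 25) = 128 + (((⅙)*9 + 22) - 25) = 128 + ((3/2 + 22) - 25) = 128 + (47/2 - 25) = 128 - 3/2 = 253/2 ≈ 126.50)
(73 + F(23, -21))/(u + 474) = (73 + (-1 - 1*(-21)))/(253/2 + 474) = (73 + (-1 + 21))/(1201/2) = (73 + 20)*(2/1201) = 93*(2/1201) = 186/1201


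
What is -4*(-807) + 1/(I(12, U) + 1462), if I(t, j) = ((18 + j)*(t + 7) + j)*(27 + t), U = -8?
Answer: 27631681/8560 ≈ 3228.0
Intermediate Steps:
I(t, j) = (27 + t)*(j + (7 + t)*(18 + j)) (I(t, j) = ((18 + j)*(7 + t) + j)*(27 + t) = ((7 + t)*(18 + j) + j)*(27 + t) = (j + (7 + t)*(18 + j))*(27 + t) = (27 + t)*(j + (7 + t)*(18 + j)))
-4*(-807) + 1/(I(12, U) + 1462) = -4*(-807) + 1/((3402 + 18*12² + 216*(-8) + 612*12 - 8*12² + 35*(-8)*12) + 1462) = 3228 + 1/((3402 + 18*144 - 1728 + 7344 - 8*144 - 3360) + 1462) = 3228 + 1/((3402 + 2592 - 1728 + 7344 - 1152 - 3360) + 1462) = 3228 + 1/(7098 + 1462) = 3228 + 1/8560 = 27631681/8560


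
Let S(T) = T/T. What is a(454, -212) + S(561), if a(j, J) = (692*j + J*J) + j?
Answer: 359567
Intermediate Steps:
S(T) = 1
a(j, J) = J² + 693*j (a(j, J) = (692*j + J²) + j = (J² + 692*j) + j = J² + 693*j)
a(454, -212) + S(561) = ((-212)² + 693*454) + 1 = (44944 + 314622) + 1 = 359566 + 1 = 359567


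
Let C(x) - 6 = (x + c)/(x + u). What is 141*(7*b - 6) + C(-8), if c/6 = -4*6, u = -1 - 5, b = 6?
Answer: 35650/7 ≈ 5092.9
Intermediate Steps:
u = -6
c = -144 (c = 6*(-4*6) = 6*(-24) = -144)
C(x) = 6 + (-144 + x)/(-6 + x) (C(x) = 6 + (x - 144)/(x - 6) = 6 + (-144 + x)/(-6 + x))
141*(7*b - 6) + C(-8) = 141*(7*6 - 6) + (-180 + 7*(-8))/(-6 - 8) = 141*(42 - 6) + (-180 - 56)/(-14) = 141*36 - 1/14*(-236) = 5076 + 118/7 = 35650/7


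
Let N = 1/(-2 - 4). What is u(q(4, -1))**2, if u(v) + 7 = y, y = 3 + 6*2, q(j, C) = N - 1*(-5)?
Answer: 64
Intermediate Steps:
N = -1/6 (N = 1/(-6) = -1/6 ≈ -0.16667)
q(j, C) = 29/6 (q(j, C) = -1/6 - 1*(-5) = -1/6 + 5 = 29/6)
y = 15 (y = 3 + 12 = 15)
u(v) = 8 (u(v) = -7 + 15 = 8)
u(q(4, -1))**2 = 8**2 = 64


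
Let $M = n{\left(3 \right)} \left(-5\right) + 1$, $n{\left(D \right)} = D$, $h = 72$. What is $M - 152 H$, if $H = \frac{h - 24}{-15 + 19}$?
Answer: $-1838$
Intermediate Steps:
$M = -14$ ($M = 3 \left(-5\right) + 1 = -15 + 1 = -14$)
$H = 12$ ($H = \frac{72 - 24}{-15 + 19} = \frac{48}{4} = 48 \cdot \frac{1}{4} = 12$)
$M - 152 H = -14 - 1824 = -1838$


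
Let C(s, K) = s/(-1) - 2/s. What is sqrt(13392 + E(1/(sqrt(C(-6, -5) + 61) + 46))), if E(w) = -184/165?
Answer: 2*sqrt(91141710)/165 ≈ 115.72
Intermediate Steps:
C(s, K) = -s - 2/s (C(s, K) = s*(-1) - 2/s = -s - 2/s)
E(w) = -184/165 (E(w) = -184*1/165 = -184/165)
sqrt(13392 + E(1/(sqrt(C(-6, -5) + 61) + 46))) = sqrt(13392 - 184/165) = sqrt(2209496/165) = 2*sqrt(91141710)/165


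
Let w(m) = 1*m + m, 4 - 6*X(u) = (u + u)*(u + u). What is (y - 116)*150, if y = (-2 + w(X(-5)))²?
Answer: 156000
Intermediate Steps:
X(u) = ⅔ - 2*u²/3 (X(u) = ⅔ - (u + u)*(u + u)/6 = ⅔ - 2*u*2*u/6 = ⅔ - 2*u²/3)
w(m) = 2*m (w(m) = m + m = 2*m)
y = 1156 (y = (-2 + 2*(⅔ - ⅔*(-5)²))² = (-2 + 2*(⅔ - ⅔*25))² = (-2 + 2*(⅔ - 50/3))² = (-2 + 2*(-16))² = (-2 - 32)² = (-34)² = 1156)
(y - 116)*150 = (1156 - 116)*150 = 1040*150 = 156000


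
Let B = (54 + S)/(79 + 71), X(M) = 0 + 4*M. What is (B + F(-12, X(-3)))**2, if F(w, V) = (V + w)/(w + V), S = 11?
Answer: 1849/900 ≈ 2.0544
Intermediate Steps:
X(M) = 4*M
F(w, V) = 1 (F(w, V) = (V + w)/(V + w) = 1)
B = 13/30 (B = (54 + 11)/(79 + 71) = 65/150 = 65*(1/150) = 13/30 ≈ 0.43333)
(B + F(-12, X(-3)))**2 = (13/30 + 1)**2 = (43/30)**2 = 1849/900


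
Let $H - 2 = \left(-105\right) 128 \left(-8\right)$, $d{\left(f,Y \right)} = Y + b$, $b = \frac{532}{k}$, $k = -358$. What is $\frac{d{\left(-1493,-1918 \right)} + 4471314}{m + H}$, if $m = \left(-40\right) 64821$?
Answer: $- \frac{36364619}{20221451} \approx -1.7983$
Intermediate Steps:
$b = - \frac{266}{179}$ ($b = \frac{532}{-358} = 532 \left(- \frac{1}{358}\right) = - \frac{266}{179} \approx -1.486$)
$m = -2592840$
$d{\left(f,Y \right)} = - \frac{266}{179} + Y$ ($d{\left(f,Y \right)} = Y - \frac{266}{179} = - \frac{266}{179} + Y$)
$H = 107522$ ($H = 2 + \left(-105\right) 128 \left(-8\right) = 2 - -107520 = 2 + 107520 = 107522$)
$\frac{d{\left(-1493,-1918 \right)} + 4471314}{m + H} = \frac{\left(- \frac{266}{179} - 1918\right) + 4471314}{-2592840 + 107522} = \frac{- \frac{343588}{179} + 4471314}{-2485318} = \frac{800021618}{179} \left(- \frac{1}{2485318}\right) = - \frac{36364619}{20221451}$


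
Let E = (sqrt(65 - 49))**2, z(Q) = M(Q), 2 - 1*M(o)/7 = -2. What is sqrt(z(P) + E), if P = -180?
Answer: 2*sqrt(11) ≈ 6.6332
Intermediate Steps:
M(o) = 28 (M(o) = 14 - 7*(-2) = 14 + 14 = 28)
z(Q) = 28
E = 16 (E = (sqrt(16))**2 = 4**2 = 16)
sqrt(z(P) + E) = sqrt(28 + 16) = sqrt(44) = 2*sqrt(11)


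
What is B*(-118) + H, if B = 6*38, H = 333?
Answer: -26571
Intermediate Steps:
B = 228
B*(-118) + H = 228*(-118) + 333 = -26904 + 333 = -26571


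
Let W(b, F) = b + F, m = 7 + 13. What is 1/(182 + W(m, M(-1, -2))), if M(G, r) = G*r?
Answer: 1/204 ≈ 0.0049020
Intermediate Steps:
m = 20
W(b, F) = F + b
1/(182 + W(m, M(-1, -2))) = 1/(182 + (-1*(-2) + 20)) = 1/(182 + (2 + 20)) = 1/(182 + 22) = 1/204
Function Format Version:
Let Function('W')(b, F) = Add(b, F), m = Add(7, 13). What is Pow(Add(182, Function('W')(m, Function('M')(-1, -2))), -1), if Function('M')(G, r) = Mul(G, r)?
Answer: Rational(1, 204) ≈ 0.0049020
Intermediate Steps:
m = 20
Function('W')(b, F) = Add(F, b)
Pow(Add(182, Function('W')(m, Function('M')(-1, -2))), -1) = Pow(Add(182, Add(Mul(-1, -2), 20)), -1) = Pow(Add(182, Add(2, 20)), -1) = Pow(Add(182, 22), -1) = Pow(204, -1) = Rational(1, 204)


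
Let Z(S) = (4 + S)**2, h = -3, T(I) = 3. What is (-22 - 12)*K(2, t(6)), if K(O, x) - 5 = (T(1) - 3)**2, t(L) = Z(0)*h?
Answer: -170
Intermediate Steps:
t(L) = -48 (t(L) = (4 + 0)**2*(-3) = 4**2*(-3) = 16*(-3) = -48)
K(O, x) = 5 (K(O, x) = 5 + (3 - 3)**2 = 5 + 0**2 = 5 + 0 = 5)
(-22 - 12)*K(2, t(6)) = (-22 - 12)*5 = -34*5 = -170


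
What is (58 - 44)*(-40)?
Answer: -560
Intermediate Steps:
(58 - 44)*(-40) = 14*(-40) = -560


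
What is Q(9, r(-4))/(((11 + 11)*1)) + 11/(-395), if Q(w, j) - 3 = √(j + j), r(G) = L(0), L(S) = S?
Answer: 943/8690 ≈ 0.10852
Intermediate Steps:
r(G) = 0
Q(w, j) = 3 + √2*√j (Q(w, j) = 3 + √(j + j) = 3 + √(2*j) = 3 + √2*√j)
Q(9, r(-4))/(((11 + 11)*1)) + 11/(-395) = (3 + √2*√0)/(((11 + 11)*1)) + 11/(-395) = (3 + √2*0)/((22*1)) + 11*(-1/395) = (3 + 0)/22 - 11/395 = 3*(1/22) - 11/395 = 3/22 - 11/395 = 943/8690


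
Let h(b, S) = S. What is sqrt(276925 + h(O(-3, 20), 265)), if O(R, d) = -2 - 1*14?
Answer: sqrt(277190) ≈ 526.49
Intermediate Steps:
O(R, d) = -16 (O(R, d) = -2 - 14 = -16)
sqrt(276925 + h(O(-3, 20), 265)) = sqrt(276925 + 265) = sqrt(277190)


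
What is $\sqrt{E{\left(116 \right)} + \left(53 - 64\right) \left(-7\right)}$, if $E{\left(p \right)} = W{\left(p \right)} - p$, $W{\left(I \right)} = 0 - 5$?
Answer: $2 i \sqrt{11} \approx 6.6332 i$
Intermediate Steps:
$W{\left(I \right)} = -5$
$E{\left(p \right)} = -5 - p$
$\sqrt{E{\left(116 \right)} + \left(53 - 64\right) \left(-7\right)} = \sqrt{\left(-5 - 116\right) + \left(53 - 64\right) \left(-7\right)} = \sqrt{\left(-5 - 116\right) - -77} = \sqrt{-121 + 77} = \sqrt{-44} = 2 i \sqrt{11}$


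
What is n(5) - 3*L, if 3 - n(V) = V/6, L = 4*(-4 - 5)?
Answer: 661/6 ≈ 110.17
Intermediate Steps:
L = -36 (L = 4*(-9) = -36)
n(V) = 3 - V/6
n(5) - 3*L = (3 - ⅙*5) - 3*(-36) = (3 - ⅚) + 108 = 13/6 + 108 = 661/6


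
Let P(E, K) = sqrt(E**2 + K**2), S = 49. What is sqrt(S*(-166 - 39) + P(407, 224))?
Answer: sqrt(-10045 + 5*sqrt(8633)) ≈ 97.88*I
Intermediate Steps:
sqrt(S*(-166 - 39) + P(407, 224)) = sqrt(49*(-166 - 39) + sqrt(407**2 + 224**2)) = sqrt(49*(-205) + sqrt(165649 + 50176)) = sqrt(-10045 + sqrt(215825)) = sqrt(-10045 + 5*sqrt(8633))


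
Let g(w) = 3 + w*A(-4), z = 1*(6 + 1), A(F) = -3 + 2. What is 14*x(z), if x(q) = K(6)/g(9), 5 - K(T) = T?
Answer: 7/3 ≈ 2.3333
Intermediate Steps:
A(F) = -1
K(T) = 5 - T
z = 7 (z = 1*7 = 7)
g(w) = 3 - w (g(w) = 3 + w*(-1) = 3 - w)
x(q) = ⅙ (x(q) = (5 - 1*6)/(3 - 1*9) = (5 - 6)/(3 - 9) = -1/(-6) = -1*(-⅙) = ⅙)
14*x(z) = 14*(⅙) = 7/3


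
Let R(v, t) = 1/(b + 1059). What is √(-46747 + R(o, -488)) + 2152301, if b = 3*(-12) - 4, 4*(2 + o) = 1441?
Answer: 2152301 + 2*I*√12135065162/1019 ≈ 2.1523e+6 + 216.21*I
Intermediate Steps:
o = 1433/4 (o = -2 + (¼)*1441 = -2 + 1441/4 = 1433/4 ≈ 358.25)
b = -40 (b = -36 - 4 = -40)
R(v, t) = 1/1019 (R(v, t) = 1/(-40 + 1059) = 1/1019)
√(-46747 + R(o, -488)) + 2152301 = √(-46747 + 1/1019) + 2152301 = √(-47635192/1019) + 2152301 = 2*I*√12135065162/1019 + 2152301 = 2152301 + 2*I*√12135065162/1019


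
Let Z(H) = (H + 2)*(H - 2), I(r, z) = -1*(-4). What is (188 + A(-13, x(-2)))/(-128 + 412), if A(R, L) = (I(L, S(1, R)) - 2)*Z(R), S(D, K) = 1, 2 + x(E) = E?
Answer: 259/142 ≈ 1.8239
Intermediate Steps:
x(E) = -2 + E
I(r, z) = 4
Z(H) = (-2 + H)*(2 + H) (Z(H) = (2 + H)*(-2 + H) = (-2 + H)*(2 + H))
A(R, L) = -8 + 2*R² (A(R, L) = (4 - 2)*(-4 + R²) = 2*(-4 + R²) = -8 + 2*R²)
(188 + A(-13, x(-2)))/(-128 + 412) = (188 + (-8 + 2*(-13)²))/(-128 + 412) = (188 + (-8 + 2*169))/284 = (188 + (-8 + 338))*(1/284) = (188 + 330)*(1/284) = 518*(1/284) = 259/142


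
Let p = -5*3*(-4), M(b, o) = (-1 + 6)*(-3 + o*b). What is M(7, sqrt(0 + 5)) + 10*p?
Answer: 585 + 35*sqrt(5) ≈ 663.26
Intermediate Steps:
M(b, o) = -15 + 5*b*o (M(b, o) = 5*(-3 + b*o) = -15 + 5*b*o)
p = 60 (p = -15*(-4) = 60)
M(7, sqrt(0 + 5)) + 10*p = (-15 + 5*7*sqrt(0 + 5)) + 10*60 = (-15 + 5*7*sqrt(5)) + 600 = (-15 + 35*sqrt(5)) + 600 = 585 + 35*sqrt(5)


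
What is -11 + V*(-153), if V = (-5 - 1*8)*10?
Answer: 19879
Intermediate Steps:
V = -130 (V = (-5 - 8)*10 = -13*10 = -130)
-11 + V*(-153) = -11 - 130*(-153) = -11 + 19890 = 19879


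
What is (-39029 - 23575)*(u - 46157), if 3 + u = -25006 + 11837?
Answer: 3714232716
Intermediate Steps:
u = -13172 (u = -3 + (-25006 + 11837) = -3 - 13169 = -13172)
(-39029 - 23575)*(u - 46157) = (-39029 - 23575)*(-13172 - 46157) = -62604*(-59329) = 3714232716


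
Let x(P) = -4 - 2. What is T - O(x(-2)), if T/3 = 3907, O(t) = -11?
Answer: 11732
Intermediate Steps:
x(P) = -6
T = 11721 (T = 3*3907 = 11721)
T - O(x(-2)) = 11721 - 1*(-11) = 11721 + 11 = 11732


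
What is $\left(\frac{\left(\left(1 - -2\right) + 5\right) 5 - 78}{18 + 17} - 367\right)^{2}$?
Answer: $\frac{165971689}{1225} \approx 1.3549 \cdot 10^{5}$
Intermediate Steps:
$\left(\frac{\left(\left(1 - -2\right) + 5\right) 5 - 78}{18 + 17} - 367\right)^{2} = \left(\frac{\left(\left(1 + 2\right) + 5\right) 5 - 78}{35} - 367\right)^{2} = \left(\left(\left(3 + 5\right) 5 - 78\right) \frac{1}{35} - 367\right)^{2} = \left(\left(8 \cdot 5 - 78\right) \frac{1}{35} - 367\right)^{2} = \left(\left(40 - 78\right) \frac{1}{35} - 367\right)^{2} = \left(\left(-38\right) \frac{1}{35} - 367\right)^{2} = \left(- \frac{38}{35} - 367\right)^{2} = \left(- \frac{12883}{35}\right)^{2} = \frac{165971689}{1225}$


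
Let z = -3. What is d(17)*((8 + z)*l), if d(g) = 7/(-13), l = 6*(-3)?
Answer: 630/13 ≈ 48.462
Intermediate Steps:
l = -18
d(g) = -7/13 (d(g) = 7*(-1/13) = -7/13)
d(17)*((8 + z)*l) = -7*(8 - 3)*(-18)/13 = -35*(-18)/13 = -7/13*(-90) = 630/13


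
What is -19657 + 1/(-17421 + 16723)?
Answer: -13720587/698 ≈ -19657.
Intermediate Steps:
-19657 + 1/(-17421 + 16723) = -19657 + 1/(-698) = -19657 - 1/698 = -13720587/698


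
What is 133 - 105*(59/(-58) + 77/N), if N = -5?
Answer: 107695/58 ≈ 1856.8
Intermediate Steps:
133 - 105*(59/(-58) + 77/N) = 133 - 105*(59/(-58) + 77/(-5)) = 133 - 105*(59*(-1/58) + 77*(-1/5)) = 133 - 105*(-59/58 - 77/5) = 133 - 105*(-4761/290) = 133 + 99981/58 = 107695/58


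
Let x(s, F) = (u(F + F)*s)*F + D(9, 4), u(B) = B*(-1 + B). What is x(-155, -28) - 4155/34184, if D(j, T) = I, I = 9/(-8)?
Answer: 118390120227/8546 ≈ 1.3853e+7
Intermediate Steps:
I = -9/8 (I = 9*(-⅛) = -9/8 ≈ -1.1250)
D(j, T) = -9/8
x(s, F) = -9/8 + 2*s*F²*(-1 + 2*F) (x(s, F) = (((F + F)*(-1 + (F + F)))*s)*F - 9/8 = (((2*F)*(-1 + 2*F))*s)*F - 9/8 = ((2*F*(-1 + 2*F))*s)*F - 9/8 = (2*F*s*(-1 + 2*F))*F - 9/8 = 2*s*F²*(-1 + 2*F) - 9/8 = -9/8 + 2*s*F²*(-1 + 2*F))
x(-155, -28) - 4155/34184 = (-9/8 + 2*(-155)*(-28)²*(-1 + 2*(-28))) - 4155/34184 = (-9/8 + 2*(-155)*784*(-1 - 56)) - 4155*1/34184 = (-9/8 + 2*(-155)*784*(-57)) - 4155/34184 = (-9/8 + 13853280) - 4155/34184 = 110826231/8 - 4155/34184 = 118390120227/8546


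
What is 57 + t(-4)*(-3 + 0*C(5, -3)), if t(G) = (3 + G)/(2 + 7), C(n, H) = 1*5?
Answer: 172/3 ≈ 57.333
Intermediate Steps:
C(n, H) = 5
t(G) = ⅓ + G/9 (t(G) = (3 + G)/9 = (3 + G)*(⅑) = ⅓ + G/9)
57 + t(-4)*(-3 + 0*C(5, -3)) = 57 + (⅓ + (⅑)*(-4))*(-3 + 0*5) = 57 + (⅓ - 4/9)*(-3 + 0) = 57 - ⅑*(-3) = 57 + ⅓ = 172/3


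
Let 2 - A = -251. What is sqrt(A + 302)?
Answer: sqrt(555) ≈ 23.558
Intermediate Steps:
A = 253 (A = 2 - 1*(-251) = 2 + 251 = 253)
sqrt(A + 302) = sqrt(253 + 302) = sqrt(555)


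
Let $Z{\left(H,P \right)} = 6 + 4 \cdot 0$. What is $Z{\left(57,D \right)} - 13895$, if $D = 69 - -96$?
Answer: $-13889$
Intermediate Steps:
$D = 165$ ($D = 69 + 96 = 165$)
$Z{\left(H,P \right)} = 6$ ($Z{\left(H,P \right)} = 6 + 0 = 6$)
$Z{\left(57,D \right)} - 13895 = 6 - 13895 = -13889$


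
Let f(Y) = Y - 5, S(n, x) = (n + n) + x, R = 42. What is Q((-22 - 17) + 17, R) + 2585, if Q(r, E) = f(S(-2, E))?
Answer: 2618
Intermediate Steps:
S(n, x) = x + 2*n (S(n, x) = 2*n + x = x + 2*n)
f(Y) = -5 + Y
Q(r, E) = -9 + E (Q(r, E) = -5 + (E + 2*(-2)) = -5 + (E - 4) = -5 + (-4 + E) = -9 + E)
Q((-22 - 17) + 17, R) + 2585 = (-9 + 42) + 2585 = 33 + 2585 = 2618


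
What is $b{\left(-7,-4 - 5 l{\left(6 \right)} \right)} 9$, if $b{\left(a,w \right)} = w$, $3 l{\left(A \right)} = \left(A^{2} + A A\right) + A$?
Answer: $-1206$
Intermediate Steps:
$l{\left(A \right)} = \frac{A}{3} + \frac{2 A^{2}}{3}$ ($l{\left(A \right)} = \frac{\left(A^{2} + A A\right) + A}{3} = \frac{\left(A^{2} + A^{2}\right) + A}{3} = \frac{2 A^{2} + A}{3} = \frac{A + 2 A^{2}}{3} = \frac{A}{3} + \frac{2 A^{2}}{3}$)
$b{\left(-7,-4 - 5 l{\left(6 \right)} \right)} 9 = \left(-4 - 5 \cdot \frac{1}{3} \cdot 6 \left(1 + 2 \cdot 6\right)\right) 9 = \left(-4 - 5 \cdot \frac{1}{3} \cdot 6 \left(1 + 12\right)\right) 9 = \left(-4 - 5 \cdot \frac{1}{3} \cdot 6 \cdot 13\right) 9 = \left(-4 - 130\right) 9 = \left(-134\right) 9 = -1206$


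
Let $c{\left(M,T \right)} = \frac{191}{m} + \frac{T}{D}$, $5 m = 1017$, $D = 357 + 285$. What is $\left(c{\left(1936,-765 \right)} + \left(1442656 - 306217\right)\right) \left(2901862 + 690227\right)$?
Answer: $\frac{98715497393673157}{24182} \approx 4.0822 \cdot 10^{12}$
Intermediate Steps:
$D = 642$
$m = \frac{1017}{5}$ ($m = \frac{1}{5} \cdot 1017 = \frac{1017}{5} \approx 203.4$)
$c{\left(M,T \right)} = \frac{955}{1017} + \frac{T}{642}$ ($c{\left(M,T \right)} = \frac{191}{\frac{1017}{5}} + \frac{T}{642} = 191 \cdot \frac{5}{1017} + T \frac{1}{642} = \frac{955}{1017} + \frac{T}{642}$)
$\left(c{\left(1936,-765 \right)} + \left(1442656 - 306217\right)\right) \left(2901862 + 690227\right) = \left(\left(\frac{955}{1017} + \frac{1}{642} \left(-765\right)\right) + \left(1442656 - 306217\right)\right) \left(2901862 + 690227\right) = \left(\left(\frac{955}{1017} - \frac{255}{214}\right) + \left(1442656 - 306217\right)\right) 3592089 = \left(- \frac{54965}{217638} + 1136439\right) 3592089 = \frac{247332256117}{217638} \cdot 3592089 = \frac{98715497393673157}{24182}$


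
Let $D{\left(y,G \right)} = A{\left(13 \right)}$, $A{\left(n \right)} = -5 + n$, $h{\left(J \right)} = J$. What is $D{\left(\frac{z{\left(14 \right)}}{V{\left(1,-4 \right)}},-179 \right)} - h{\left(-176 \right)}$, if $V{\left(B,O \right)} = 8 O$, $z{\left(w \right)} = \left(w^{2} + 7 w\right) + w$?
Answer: $184$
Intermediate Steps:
$z{\left(w \right)} = w^{2} + 8 w$
$D{\left(y,G \right)} = 8$ ($D{\left(y,G \right)} = -5 + 13 = 8$)
$D{\left(\frac{z{\left(14 \right)}}{V{\left(1,-4 \right)}},-179 \right)} - h{\left(-176 \right)} = 8 - -176 = 8 + 176 = 184$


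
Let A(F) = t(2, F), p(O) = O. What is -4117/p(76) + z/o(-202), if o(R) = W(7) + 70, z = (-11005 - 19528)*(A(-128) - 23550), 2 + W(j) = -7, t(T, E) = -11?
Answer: 54673237851/4636 ≈ 1.1793e+7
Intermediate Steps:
W(j) = -9 (W(j) = -2 - 7 = -9)
A(F) = -11
z = 719388013 (z = (-11005 - 19528)*(-11 - 23550) = -30533*(-23561) = 719388013)
o(R) = 61 (o(R) = -9 + 70 = 61)
-4117/p(76) + z/o(-202) = -4117/76 + 719388013/61 = 54673237851/4636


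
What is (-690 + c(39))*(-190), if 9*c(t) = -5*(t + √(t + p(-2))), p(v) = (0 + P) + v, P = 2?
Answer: 405650/3 + 950*√39/9 ≈ 1.3588e+5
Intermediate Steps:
p(v) = 2 + v (p(v) = (0 + 2) + v = 2 + v)
c(t) = -5*t/9 - 5*√t/9 (c(t) = (-5*(t + √(t + (2 - 2))))/9 = (-5*(t + √(t + 0)))/9 = (-5*(t + √t))/9 = (-5*t - 5*√t)/9 = -5*t/9 - 5*√t/9)
(-690 + c(39))*(-190) = (-690 + (-5/9*39 - 5*√39/9))*(-190) = (-690 + (-65/3 - 5*√39/9))*(-190) = (-2135/3 - 5*√39/9)*(-190) = 405650/3 + 950*√39/9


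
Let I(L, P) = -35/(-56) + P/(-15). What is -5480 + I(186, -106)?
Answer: -656677/120 ≈ -5472.3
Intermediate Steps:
I(L, P) = 5/8 - P/15 (I(L, P) = -35*(-1/56) + P*(-1/15) = 5/8 - P/15)
-5480 + I(186, -106) = -5480 + (5/8 - 1/15*(-106)) = -5480 + (5/8 + 106/15) = -5480 + 923/120 = -656677/120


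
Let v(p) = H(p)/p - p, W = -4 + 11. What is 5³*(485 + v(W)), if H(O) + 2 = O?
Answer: 418875/7 ≈ 59839.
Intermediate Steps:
W = 7
H(O) = -2 + O
v(p) = -p + (-2 + p)/p (v(p) = (-2 + p)/p - p = -p + (-2 + p)/p)
5³*(485 + v(W)) = 5³*(485 + (1 - 1*7 - 2/7)) = 125*(485 + (1 - 7 - 2*⅐)) = 125*(485 + (1 - 7 - 2/7)) = 125*(485 - 44/7) = 125*(3351/7) = 418875/7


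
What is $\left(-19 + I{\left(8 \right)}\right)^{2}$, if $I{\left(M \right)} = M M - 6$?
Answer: $1521$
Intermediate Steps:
$I{\left(M \right)} = -6 + M^{2}$ ($I{\left(M \right)} = M^{2} - 6 = -6 + M^{2}$)
$\left(-19 + I{\left(8 \right)}\right)^{2} = \left(-19 - \left(6 - 8^{2}\right)\right)^{2} = \left(-19 + \left(-6 + 64\right)\right)^{2} = \left(-19 + 58\right)^{2} = 39^{2} = 1521$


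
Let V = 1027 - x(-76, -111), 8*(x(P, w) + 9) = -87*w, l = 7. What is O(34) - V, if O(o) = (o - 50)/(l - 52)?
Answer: 61733/360 ≈ 171.48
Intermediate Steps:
x(P, w) = -9 - 87*w/8 (x(P, w) = -9 + (-87*w)/8 = -9 - 87*w/8)
O(o) = 10/9 - o/45 (O(o) = (o - 50)/(7 - 52) = (-50 + o)/(-45) = (-50 + o)*(-1/45) = 10/9 - o/45)
V = -1369/8 (V = 1027 - (-9 - 87/8*(-111)) = 1027 - (-9 + 9657/8) = 1027 - 1*9585/8 = 1027 - 9585/8 = -1369/8 ≈ -171.13)
O(34) - V = (10/9 - 1/45*34) - 1*(-1369/8) = (10/9 - 34/45) + 1369/8 = 16/45 + 1369/8 = 61733/360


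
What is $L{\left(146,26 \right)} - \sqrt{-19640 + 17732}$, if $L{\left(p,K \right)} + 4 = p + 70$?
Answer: $212 - 6 i \sqrt{53} \approx 212.0 - 43.681 i$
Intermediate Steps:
$L{\left(p,K \right)} = 66 + p$ ($L{\left(p,K \right)} = -4 + \left(p + 70\right) = -4 + \left(70 + p\right) = 66 + p$)
$L{\left(146,26 \right)} - \sqrt{-19640 + 17732} = \left(66 + 146\right) - \sqrt{-19640 + 17732} = 212 - \sqrt{-1908} = 212 - 6 i \sqrt{53}$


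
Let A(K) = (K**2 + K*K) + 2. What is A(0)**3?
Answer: 8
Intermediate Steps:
A(K) = 2 + 2*K**2 (A(K) = (K**2 + K**2) + 2 = 2*K**2 + 2 = 2 + 2*K**2)
A(0)**3 = (2 + 2*0**2)**3 = (2 + 2*0)**3 = (2 + 0)**3 = 2**3 = 8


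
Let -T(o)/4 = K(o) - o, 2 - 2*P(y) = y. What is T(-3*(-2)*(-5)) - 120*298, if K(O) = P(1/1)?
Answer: -35882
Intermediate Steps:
P(y) = 1 - y/2
K(O) = 1/2 (K(O) = 1 - 1/2/1 = 1 - 1/2*1 = 1 - 1/2 = 1/2)
T(o) = -2 + 4*o (T(o) = -4*(1/2 - o) = -2 + 4*o)
T(-3*(-2)*(-5)) - 120*298 = (-2 + 4*(-3*(-2)*(-5))) - 120*298 = (-2 + 4*(6*(-5))) - 35760 = (-2 + 4*(-30)) - 35760 = (-2 - 120) - 35760 = -122 - 35760 = -35882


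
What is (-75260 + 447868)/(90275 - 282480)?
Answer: -372608/192205 ≈ -1.9386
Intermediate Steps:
(-75260 + 447868)/(90275 - 282480) = 372608/(-192205) = 372608*(-1/192205) = -372608/192205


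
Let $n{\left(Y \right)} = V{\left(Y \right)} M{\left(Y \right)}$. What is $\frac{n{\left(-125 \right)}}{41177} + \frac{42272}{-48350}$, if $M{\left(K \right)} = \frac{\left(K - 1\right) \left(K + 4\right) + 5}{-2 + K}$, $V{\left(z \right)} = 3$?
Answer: $- \frac{111636346919}{126422654825} \approx -0.88304$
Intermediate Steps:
$M{\left(K \right)} = \frac{5 + \left(-1 + K\right) \left(4 + K\right)}{-2 + K}$ ($M{\left(K \right)} = \frac{\left(-1 + K\right) \left(4 + K\right) + 5}{-2 + K} = \frac{5 + \left(-1 + K\right) \left(4 + K\right)}{-2 + K}$)
$n{\left(Y \right)} = \frac{3 \left(1 + Y^{2} + 3 Y\right)}{-2 + Y}$ ($n{\left(Y \right)} = 3 \frac{1 + Y^{2} + 3 Y}{-2 + Y} = \frac{3 \left(1 + Y^{2} + 3 Y\right)}{-2 + Y}$)
$\frac{n{\left(-125 \right)}}{41177} + \frac{42272}{-48350} = \frac{3 \frac{1}{-2 - 125} \left(1 + \left(-125\right)^{2} + 3 \left(-125\right)\right)}{41177} + \frac{42272}{-48350} = \frac{3 \left(1 + 15625 - 375\right)}{-127} \cdot \frac{1}{41177} + 42272 \left(- \frac{1}{48350}\right) = 3 \left(- \frac{1}{127}\right) 15251 \cdot \frac{1}{41177} - \frac{21136}{24175} = \left(- \frac{45753}{127}\right) \frac{1}{41177} - \frac{21136}{24175} = - \frac{45753}{5229479} - \frac{21136}{24175} = - \frac{111636346919}{126422654825}$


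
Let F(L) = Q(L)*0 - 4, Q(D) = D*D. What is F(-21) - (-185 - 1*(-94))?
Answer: 87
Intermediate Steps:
Q(D) = D**2
F(L) = -4 (F(L) = L**2*0 - 4 = 0 - 4 = -4)
F(-21) - (-185 - 1*(-94)) = -4 - (-185 - 1*(-94)) = -4 - (-185 + 94) = -4 - 1*(-91) = -4 + 91 = 87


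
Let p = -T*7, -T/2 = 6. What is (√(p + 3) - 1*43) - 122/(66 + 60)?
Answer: -2770/63 + √87 ≈ -34.641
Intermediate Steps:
T = -12 (T = -2*6 = -12)
p = 84 (p = -(-12)*7 = -1*(-84) = 84)
(√(p + 3) - 1*43) - 122/(66 + 60) = (√(84 + 3) - 1*43) - 122/(66 + 60) = (√87 - 43) - 122/126 = (-43 + √87) + (1/126)*(-122) = (-43 + √87) - 61/63 = -2770/63 + √87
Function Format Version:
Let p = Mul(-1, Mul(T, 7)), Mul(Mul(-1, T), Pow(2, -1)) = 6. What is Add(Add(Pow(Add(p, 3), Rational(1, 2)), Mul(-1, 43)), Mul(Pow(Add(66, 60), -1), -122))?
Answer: Add(Rational(-2770, 63), Pow(87, Rational(1, 2))) ≈ -34.641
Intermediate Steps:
T = -12 (T = Mul(-2, 6) = -12)
p = 84 (p = Mul(-1, Mul(-12, 7)) = Mul(-1, -84) = 84)
Add(Add(Pow(Add(p, 3), Rational(1, 2)), Mul(-1, 43)), Mul(Pow(Add(66, 60), -1), -122)) = Add(Add(Pow(Add(84, 3), Rational(1, 2)), Mul(-1, 43)), Mul(Pow(Add(66, 60), -1), -122)) = Add(Add(Pow(87, Rational(1, 2)), -43), Mul(Pow(126, -1), -122)) = Add(Add(-43, Pow(87, Rational(1, 2))), Mul(Rational(1, 126), -122)) = Add(Add(-43, Pow(87, Rational(1, 2))), Rational(-61, 63)) = Add(Rational(-2770, 63), Pow(87, Rational(1, 2)))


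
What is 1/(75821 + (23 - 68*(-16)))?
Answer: 1/76932 ≈ 1.2998e-5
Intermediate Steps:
1/(75821 + (23 - 68*(-16))) = 1/(75821 + (23 + 1088)) = 1/(75821 + 1111) = 1/76932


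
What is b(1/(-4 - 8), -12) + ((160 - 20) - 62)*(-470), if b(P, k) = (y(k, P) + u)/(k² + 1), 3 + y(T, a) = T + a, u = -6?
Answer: -63788653/1740 ≈ -36660.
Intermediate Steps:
y(T, a) = -3 + T + a (y(T, a) = -3 + (T + a) = -3 + T + a)
b(P, k) = (-9 + P + k)/(1 + k²) (b(P, k) = ((-3 + k + P) - 6)/(k² + 1) = ((-3 + P + k) - 6)/(1 + k²) = (-9 + P + k)/(1 + k²))
b(1/(-4 - 8), -12) + ((160 - 20) - 62)*(-470) = (-9 + 1/(-4 - 8) - 12)/(1 + (-12)²) + ((160 - 20) - 62)*(-470) = (-9 + 1/(-12) - 12)/(1 + 144) + (140 - 62)*(-470) = (-9 - 1/12 - 12)/145 + 78*(-470) = (1/145)*(-253/12) - 36660 = -253/1740 - 36660 = -63788653/1740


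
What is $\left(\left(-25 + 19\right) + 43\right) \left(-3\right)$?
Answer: $-111$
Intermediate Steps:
$\left(\left(-25 + 19\right) + 43\right) \left(-3\right) = \left(-6 + 43\right) \left(-3\right) = 37 \left(-3\right) = -111$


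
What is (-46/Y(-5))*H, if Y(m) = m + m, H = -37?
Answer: -851/5 ≈ -170.20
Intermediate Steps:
Y(m) = 2*m
(-46/Y(-5))*H = (-46/(2*(-5)))*(-37) = (-46/(-10))*(-37) = -⅒*(-46)*(-37) = (23/5)*(-37) = -851/5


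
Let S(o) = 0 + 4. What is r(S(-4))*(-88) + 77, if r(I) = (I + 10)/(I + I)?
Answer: -77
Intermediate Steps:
S(o) = 4
r(I) = (10 + I)/(2*I) (r(I) = (10 + I)/((2*I)) = (10 + I)*(1/(2*I)) = (10 + I)/(2*I))
r(S(-4))*(-88) + 77 = ((1/2)*(10 + 4)/4)*(-88) + 77 = ((1/2)*(1/4)*14)*(-88) + 77 = (7/4)*(-88) + 77 = -154 + 77 = -77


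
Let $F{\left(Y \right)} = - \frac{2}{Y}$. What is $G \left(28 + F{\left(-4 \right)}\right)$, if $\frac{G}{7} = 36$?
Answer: $7182$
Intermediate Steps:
$G = 252$ ($G = 7 \cdot 36 = 252$)
$G \left(28 + F{\left(-4 \right)}\right) = 252 \left(28 - \frac{2}{-4}\right) = 252 \left(28 - - \frac{1}{2}\right) = 252 \left(28 + \frac{1}{2}\right) = 252 \cdot \frac{57}{2} = 7182$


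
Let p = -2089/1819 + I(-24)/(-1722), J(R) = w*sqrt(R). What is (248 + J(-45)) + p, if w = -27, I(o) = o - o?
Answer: 449023/1819 - 81*I*sqrt(5) ≈ 246.85 - 181.12*I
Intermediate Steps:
I(o) = 0
J(R) = -27*sqrt(R)
p = -2089/1819 (p = -2089/1819 + 0/(-1722) = -2089*1/1819 + 0*(-1/1722) = -2089/1819 + 0 = -2089/1819 ≈ -1.1484)
(248 + J(-45)) + p = (248 - 81*I*sqrt(5)) - 2089/1819 = 449023/1819 - 81*I*sqrt(5)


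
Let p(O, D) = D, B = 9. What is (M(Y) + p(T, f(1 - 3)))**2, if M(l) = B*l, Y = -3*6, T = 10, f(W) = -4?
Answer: 27556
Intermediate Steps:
Y = -18
M(l) = 9*l
(M(Y) + p(T, f(1 - 3)))**2 = (9*(-18) - 4)**2 = (-162 - 4)**2 = (-166)**2 = 27556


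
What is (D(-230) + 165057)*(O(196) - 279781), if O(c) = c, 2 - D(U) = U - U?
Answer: -46148020515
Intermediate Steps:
D(U) = 2 (D(U) = 2 - (U - U) = 2 - 1*0 = 2 + 0 = 2)
(D(-230) + 165057)*(O(196) - 279781) = (2 + 165057)*(196 - 279781) = 165059*(-279585) = -46148020515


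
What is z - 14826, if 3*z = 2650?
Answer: -41828/3 ≈ -13943.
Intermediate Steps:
z = 2650/3 (z = (⅓)*2650 = 2650/3 ≈ 883.33)
z - 14826 = 2650/3 - 14826 = -41828/3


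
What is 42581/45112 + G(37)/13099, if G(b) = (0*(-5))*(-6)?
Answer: 42581/45112 ≈ 0.94390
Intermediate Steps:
G(b) = 0 (G(b) = 0*(-6) = 0)
42581/45112 + G(37)/13099 = 42581/45112 + 0/13099 = 42581*(1/45112) + 0*(1/13099) = 42581/45112 + 0 = 42581/45112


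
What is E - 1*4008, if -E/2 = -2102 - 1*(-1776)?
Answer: -3356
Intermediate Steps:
E = 652 (E = -2*(-2102 - 1*(-1776)) = -2*(-2102 + 1776) = -2*(-326) = 652)
E - 1*4008 = 652 - 1*4008 = 652 - 4008 = -3356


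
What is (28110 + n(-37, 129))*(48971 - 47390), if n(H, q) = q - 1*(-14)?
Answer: 44667993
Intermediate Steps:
n(H, q) = 14 + q (n(H, q) = q + 14 = 14 + q)
(28110 + n(-37, 129))*(48971 - 47390) = (28110 + (14 + 129))*(48971 - 47390) = (28110 + 143)*1581 = 28253*1581 = 44667993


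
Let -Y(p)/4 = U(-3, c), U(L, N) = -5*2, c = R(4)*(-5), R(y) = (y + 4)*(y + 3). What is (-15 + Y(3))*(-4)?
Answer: -100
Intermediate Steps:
R(y) = (3 + y)*(4 + y) (R(y) = (4 + y)*(3 + y) = (3 + y)*(4 + y))
c = -280 (c = (12 + 4² + 7*4)*(-5) = (12 + 16 + 28)*(-5) = 56*(-5) = -280)
U(L, N) = -10
Y(p) = 40 (Y(p) = -4*(-10) = 40)
(-15 + Y(3))*(-4) = (-15 + 40)*(-4) = 25*(-4) = -100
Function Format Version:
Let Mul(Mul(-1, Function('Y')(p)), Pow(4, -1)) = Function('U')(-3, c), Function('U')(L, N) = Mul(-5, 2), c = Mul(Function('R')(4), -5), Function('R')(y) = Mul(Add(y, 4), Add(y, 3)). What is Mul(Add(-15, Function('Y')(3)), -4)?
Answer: -100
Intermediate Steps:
Function('R')(y) = Mul(Add(3, y), Add(4, y)) (Function('R')(y) = Mul(Add(4, y), Add(3, y)) = Mul(Add(3, y), Add(4, y)))
c = -280 (c = Mul(Add(12, Pow(4, 2), Mul(7, 4)), -5) = Mul(Add(12, 16, 28), -5) = Mul(56, -5) = -280)
Function('U')(L, N) = -10
Function('Y')(p) = 40 (Function('Y')(p) = Mul(-4, -10) = 40)
Mul(Add(-15, Function('Y')(3)), -4) = Mul(Add(-15, 40), -4) = Mul(25, -4) = -100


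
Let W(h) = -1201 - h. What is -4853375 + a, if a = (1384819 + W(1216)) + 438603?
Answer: -3032370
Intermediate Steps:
a = 1821005 (a = (1384819 + (-1201 - 1*1216)) + 438603 = (1384819 + (-1201 - 1216)) + 438603 = (1384819 - 2417) + 438603 = 1382402 + 438603 = 1821005)
-4853375 + a = -4853375 + 1821005 = -3032370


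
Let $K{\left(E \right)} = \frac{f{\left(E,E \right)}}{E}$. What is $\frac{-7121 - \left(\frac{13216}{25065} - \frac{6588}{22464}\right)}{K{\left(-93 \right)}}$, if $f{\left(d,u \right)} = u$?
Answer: $- \frac{37126695883}{5213520} \approx -7121.2$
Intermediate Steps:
$K{\left(E \right)} = 1$ ($K{\left(E \right)} = \frac{E}{E} = 1$)
$\frac{-7121 - \left(\frac{13216}{25065} - \frac{6588}{22464}\right)}{K{\left(-93 \right)}} = \frac{-7121 - \left(\frac{13216}{25065} - \frac{6588}{22464}\right)}{1} = \left(-7121 - \left(13216 \cdot \frac{1}{25065} - \frac{61}{208}\right)\right) 1 = \left(-7121 - \left(\frac{13216}{25065} - \frac{61}{208}\right)\right) 1 = \left(-7121 - \frac{1219963}{5213520}\right) 1 = \left(- \frac{37126695883}{5213520}\right) 1 = - \frac{37126695883}{5213520}$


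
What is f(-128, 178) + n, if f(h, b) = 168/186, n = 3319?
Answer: 102917/31 ≈ 3319.9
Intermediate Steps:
f(h, b) = 28/31 (f(h, b) = 168*(1/186) = 28/31)
f(-128, 178) + n = 28/31 + 3319 = 102917/31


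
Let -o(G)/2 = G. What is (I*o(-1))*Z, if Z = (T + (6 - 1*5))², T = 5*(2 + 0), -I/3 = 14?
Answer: -10164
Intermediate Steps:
I = -42 (I = -3*14 = -42)
o(G) = -2*G
T = 10 (T = 5*2 = 10)
Z = 121 (Z = (10 + (6 - 1*5))² = (10 + (6 - 5))² = (10 + 1)² = 11² = 121)
(I*o(-1))*Z = -(-84)*(-1)*121 = -42*2*121 = -84*121 = -10164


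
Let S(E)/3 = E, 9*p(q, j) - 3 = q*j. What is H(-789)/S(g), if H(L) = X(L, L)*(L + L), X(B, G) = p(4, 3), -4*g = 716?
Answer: 2630/537 ≈ 4.8976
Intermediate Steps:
g = -179 (g = -¼*716 = -179)
p(q, j) = ⅓ + j*q/9 (p(q, j) = ⅓ + (q*j)/9 = ⅓ + (j*q)/9 = ⅓ + j*q/9)
S(E) = 3*E
X(B, G) = 5/3 (X(B, G) = ⅓ + (⅑)*3*4 = ⅓ + 4/3 = 5/3)
H(L) = 10*L/3 (H(L) = 5*(L + L)/3 = 5*(2*L)/3 = 10*L/3)
H(-789)/S(g) = ((10/3)*(-789))/((3*(-179))) = -2630/(-537) = -2630*(-1/537) = 2630/537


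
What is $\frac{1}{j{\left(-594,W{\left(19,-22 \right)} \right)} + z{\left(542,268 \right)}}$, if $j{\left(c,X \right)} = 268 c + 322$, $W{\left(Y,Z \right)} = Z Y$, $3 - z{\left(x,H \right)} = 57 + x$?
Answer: $- \frac{1}{159466} \approx -6.2709 \cdot 10^{-6}$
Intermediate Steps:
$z{\left(x,H \right)} = -54 - x$ ($z{\left(x,H \right)} = 3 - \left(57 + x\right) = -54 - x$)
$W{\left(Y,Z \right)} = Y Z$
$j{\left(c,X \right)} = 322 + 268 c$
$\frac{1}{j{\left(-594,W{\left(19,-22 \right)} \right)} + z{\left(542,268 \right)}} = \frac{1}{\left(322 + 268 \left(-594\right)\right) - 596} = \frac{1}{\left(322 - 159192\right) - 596} = \frac{1}{-158870 - 596} = \frac{1}{-159466} = - \frac{1}{159466}$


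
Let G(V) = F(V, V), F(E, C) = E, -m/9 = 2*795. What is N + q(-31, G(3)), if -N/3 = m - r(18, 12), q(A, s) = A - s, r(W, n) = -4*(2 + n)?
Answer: 42728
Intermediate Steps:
m = -14310 (m = -18*795 = -9*1590 = -14310)
G(V) = V
r(W, n) = -8 - 4*n
N = 42762 (N = -3*(-14310 - (-8 - 4*12)) = -3*(-14310 - (-8 - 48)) = -3*(-14310 - 1*(-56)) = -3*(-14310 + 56) = -3*(-14254) = 42762)
N + q(-31, G(3)) = 42762 + (-31 - 1*3) = 42762 + (-31 - 3) = 42762 - 34 = 42728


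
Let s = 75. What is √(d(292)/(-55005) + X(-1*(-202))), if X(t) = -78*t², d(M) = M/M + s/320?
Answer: I*√616285079759084595/440040 ≈ 1784.0*I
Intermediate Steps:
d(M) = 79/64 (d(M) = M/M + 75/320 = 1 + 75*(1/320) = 1 + 15/64 = 79/64)
√(d(292)/(-55005) + X(-1*(-202))) = √((79/64)/(-55005) - 78*(-1*(-202))²) = √((79/64)*(-1/55005) - 78*202²) = √(-79/3520320 - 78*40804) = √(-79/3520320 - 3182712) = √(-11204164707919/3520320) = I*√616285079759084595/440040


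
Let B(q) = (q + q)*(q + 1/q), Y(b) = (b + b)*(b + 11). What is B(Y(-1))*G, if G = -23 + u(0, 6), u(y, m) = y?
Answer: -18446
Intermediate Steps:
Y(b) = 2*b*(11 + b) (Y(b) = (2*b)*(11 + b) = 2*b*(11 + b))
B(q) = 2*q*(q + 1/q) (B(q) = (2*q)*(q + 1/q) = 2*q*(q + 1/q))
G = -23 (G = -23 + 0 = -23)
B(Y(-1))*G = (2 + 2*(2*(-1)*(11 - 1))**2)*(-23) = (2 + 2*(2*(-1)*10)**2)*(-23) = (2 + 2*(-20)**2)*(-23) = (2 + 2*400)*(-23) = (2 + 800)*(-23) = 802*(-23) = -18446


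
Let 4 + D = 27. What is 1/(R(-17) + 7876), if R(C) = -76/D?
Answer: 23/181072 ≈ 0.00012702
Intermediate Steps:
D = 23 (D = -4 + 27 = 23)
R(C) = -76/23
1/(R(-17) + 7876) = 1/(-76/23 + 7876) = 1/(181072/23) = 23/181072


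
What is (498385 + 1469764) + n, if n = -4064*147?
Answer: 1370741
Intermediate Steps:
n = -597408
(498385 + 1469764) + n = (498385 + 1469764) - 597408 = 1968149 - 597408 = 1370741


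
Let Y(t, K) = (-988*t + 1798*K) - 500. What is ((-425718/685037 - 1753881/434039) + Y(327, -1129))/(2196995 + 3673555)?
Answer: -33322829661577813/83119377095540650 ≈ -0.40090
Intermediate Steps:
Y(t, K) = -500 - 988*t + 1798*K
((-425718/685037 - 1753881/434039) + Y(327, -1129))/(2196995 + 3673555) = ((-425718/685037 - 1753881/434039) + (-500 - 988*327 + 1798*(-1129)))/(2196995 + 3673555) = ((-425718*1/685037 - 1753881*1/434039) + (-500 - 323076 - 2029942))/5870550 = ((-425718/685037 - 1753881/434039) - 2353518)*(1/5870550) = (-1386251593599/297332774443 - 2353518)*(1/5870550) = -699779422893134073/297332774443*1/5870550 = -33322829661577813/83119377095540650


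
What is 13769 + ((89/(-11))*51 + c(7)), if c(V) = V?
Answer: 146997/11 ≈ 13363.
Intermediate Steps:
13769 + ((89/(-11))*51 + c(7)) = 13769 + ((89/(-11))*51 + 7) = 13769 + ((89*(-1/11))*51 + 7) = 13769 + (-89/11*51 + 7) = 13769 + (-4539/11 + 7) = 13769 - 4462/11 = 146997/11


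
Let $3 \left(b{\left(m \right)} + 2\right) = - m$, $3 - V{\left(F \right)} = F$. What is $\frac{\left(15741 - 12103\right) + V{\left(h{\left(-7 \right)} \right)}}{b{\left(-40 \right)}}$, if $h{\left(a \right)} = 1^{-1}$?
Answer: $\frac{5460}{17} \approx 321.18$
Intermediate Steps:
$h{\left(a \right)} = 1$
$V{\left(F \right)} = 3 - F$
$b{\left(m \right)} = -2 - \frac{m}{3}$ ($b{\left(m \right)} = -2 + \frac{\left(-1\right) m}{3} = -2 - \frac{m}{3}$)
$\frac{\left(15741 - 12103\right) + V{\left(h{\left(-7 \right)} \right)}}{b{\left(-40 \right)}} = \frac{\left(15741 - 12103\right) + \left(3 - 1\right)}{-2 - - \frac{40}{3}} = \frac{3638 + \left(3 - 1\right)}{-2 + \frac{40}{3}} = \frac{3638 + 2}{\frac{34}{3}} = 3640 \cdot \frac{3}{34} = \frac{5460}{17}$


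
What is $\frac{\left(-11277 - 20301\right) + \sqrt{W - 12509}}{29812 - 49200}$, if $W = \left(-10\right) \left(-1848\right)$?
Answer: $\frac{15789}{9694} - \frac{\sqrt{5971}}{19388} \approx 1.6248$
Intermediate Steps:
$W = 18480$
$\frac{\left(-11277 - 20301\right) + \sqrt{W - 12509}}{29812 - 49200} = \frac{\left(-11277 - 20301\right) + \sqrt{18480 - 12509}}{29812 - 49200} = \frac{-31578 + \sqrt{5971}}{-19388} = \left(-31578 + \sqrt{5971}\right) \left(- \frac{1}{19388}\right) = \frac{15789}{9694} - \frac{\sqrt{5971}}{19388}$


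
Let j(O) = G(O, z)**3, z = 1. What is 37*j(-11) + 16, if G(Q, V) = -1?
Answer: -21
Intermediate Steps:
j(O) = -1 (j(O) = (-1)**3 = -1)
37*j(-11) + 16 = 37*(-1) + 16 = -37 + 16 = -21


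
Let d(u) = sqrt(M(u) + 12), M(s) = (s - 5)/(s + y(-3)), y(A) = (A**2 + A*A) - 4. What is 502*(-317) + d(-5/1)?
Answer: -159134 + 7*sqrt(2)/3 ≈ -1.5913e+5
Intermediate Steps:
y(A) = -4 + 2*A**2 (y(A) = (A**2 + A**2) - 4 = 2*A**2 - 4 = -4 + 2*A**2)
M(s) = (-5 + s)/(14 + s) (M(s) = (s - 5)/(s + (-4 + 2*(-3)**2)) = (-5 + s)/(s + (-4 + 2*9)) = (-5 + s)/(s + (-4 + 18)) = (-5 + s)/(s + 14) = (-5 + s)/(14 + s))
d(u) = sqrt(12 + (-5 + u)/(14 + u)) (d(u) = sqrt((-5 + u)/(14 + u) + 12) = sqrt(12 + (-5 + u)/(14 + u)))
502*(-317) + d(-5/1) = 502*(-317) + sqrt((163 + 13*(-5/1))/(14 - 5/1)) = -159134 + sqrt((163 + 13*(-5*1))/(14 - 5*1)) = -159134 + sqrt((163 + 13*(-5))/(14 - 5)) = -159134 + sqrt((163 - 65)/9) = -159134 + sqrt((1/9)*98) = -159134 + sqrt(98/9) = -159134 + 7*sqrt(2)/3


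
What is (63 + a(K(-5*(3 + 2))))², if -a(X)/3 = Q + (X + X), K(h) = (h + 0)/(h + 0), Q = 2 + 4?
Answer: 1521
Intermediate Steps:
Q = 6
K(h) = 1 (K(h) = h/h = 1)
a(X) = -18 - 6*X (a(X) = -3*(6 + (X + X)) = -3*(6 + 2*X) = -18 - 6*X)
(63 + a(K(-5*(3 + 2))))² = (63 + (-18 - 6*1))² = (63 + (-18 - 6))² = (63 - 24)² = 39² = 1521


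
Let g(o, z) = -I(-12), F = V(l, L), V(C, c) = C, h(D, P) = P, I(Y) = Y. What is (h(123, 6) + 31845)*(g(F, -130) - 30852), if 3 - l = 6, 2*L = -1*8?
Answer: -982284840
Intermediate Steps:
L = -4 (L = (-1*8)/2 = (1/2)*(-8) = -4)
l = -3 (l = 3 - 1*6 = 3 - 6 = -3)
F = -3
g(o, z) = 12 (g(o, z) = -1*(-12) = 12)
(h(123, 6) + 31845)*(g(F, -130) - 30852) = (6 + 31845)*(12 - 30852) = 31851*(-30840) = -982284840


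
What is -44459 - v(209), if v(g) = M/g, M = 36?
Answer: -9291967/209 ≈ -44459.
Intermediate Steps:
v(g) = 36/g
-44459 - v(209) = -44459 - 36/209 = -9291967/209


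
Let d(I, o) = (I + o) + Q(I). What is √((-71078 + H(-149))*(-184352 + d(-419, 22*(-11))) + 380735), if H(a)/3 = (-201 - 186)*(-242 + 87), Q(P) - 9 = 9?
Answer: 2*I*√5035329970 ≈ 1.4192e+5*I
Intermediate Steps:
Q(P) = 18 (Q(P) = 9 + 9 = 18)
H(a) = 179955 (H(a) = 3*((-201 - 186)*(-242 + 87)) = 3*(-387*(-155)) = 3*59985 = 179955)
d(I, o) = 18 + I + o (d(I, o) = (I + o) + 18 = 18 + I + o)
√((-71078 + H(-149))*(-184352 + d(-419, 22*(-11))) + 380735) = √((-71078 + 179955)*(-184352 + (18 - 419 + 22*(-11))) + 380735) = √(108877*(-184352 + (18 - 419 - 242)) + 380735) = √(108877*(-184352 - 643) + 380735) = √(108877*(-184995) + 380735) = √(-20141700615 + 380735) = √(-20141319880) = 2*I*√5035329970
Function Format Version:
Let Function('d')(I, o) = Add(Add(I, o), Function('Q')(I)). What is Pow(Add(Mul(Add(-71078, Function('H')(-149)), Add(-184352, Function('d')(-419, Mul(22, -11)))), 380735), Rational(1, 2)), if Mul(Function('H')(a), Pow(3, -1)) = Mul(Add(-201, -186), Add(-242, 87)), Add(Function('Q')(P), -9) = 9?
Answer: Mul(2, I, Pow(5035329970, Rational(1, 2))) ≈ Mul(1.4192e+5, I)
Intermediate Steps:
Function('Q')(P) = 18 (Function('Q')(P) = Add(9, 9) = 18)
Function('H')(a) = 179955 (Function('H')(a) = Mul(3, Mul(Add(-201, -186), Add(-242, 87))) = Mul(3, Mul(-387, -155)) = Mul(3, 59985) = 179955)
Function('d')(I, o) = Add(18, I, o) (Function('d')(I, o) = Add(Add(I, o), 18) = Add(18, I, o))
Pow(Add(Mul(Add(-71078, Function('H')(-149)), Add(-184352, Function('d')(-419, Mul(22, -11)))), 380735), Rational(1, 2)) = Pow(Add(Mul(Add(-71078, 179955), Add(-184352, Add(18, -419, Mul(22, -11)))), 380735), Rational(1, 2)) = Pow(Add(Mul(108877, Add(-184352, Add(18, -419, -242))), 380735), Rational(1, 2)) = Pow(Add(Mul(108877, Add(-184352, -643)), 380735), Rational(1, 2)) = Pow(Add(Mul(108877, -184995), 380735), Rational(1, 2)) = Pow(Add(-20141700615, 380735), Rational(1, 2)) = Pow(-20141319880, Rational(1, 2)) = Mul(2, I, Pow(5035329970, Rational(1, 2)))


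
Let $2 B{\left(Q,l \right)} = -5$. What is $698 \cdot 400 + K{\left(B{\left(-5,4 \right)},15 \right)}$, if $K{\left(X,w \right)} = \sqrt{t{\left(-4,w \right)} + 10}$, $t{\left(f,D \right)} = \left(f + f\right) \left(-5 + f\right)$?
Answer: $279200 + \sqrt{82} \approx 2.7921 \cdot 10^{5}$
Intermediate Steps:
$B{\left(Q,l \right)} = - \frac{5}{2}$ ($B{\left(Q,l \right)} = \frac{1}{2} \left(-5\right) = - \frac{5}{2}$)
$t{\left(f,D \right)} = 2 f \left(-5 + f\right)$
$K{\left(X,w \right)} = \sqrt{82}$ ($K{\left(X,w \right)} = \sqrt{2 \left(-4\right) \left(-5 - 4\right) + 10} = \sqrt{2 \left(-4\right) \left(-9\right) + 10} = \sqrt{72 + 10} = \sqrt{82}$)
$698 \cdot 400 + K{\left(B{\left(-5,4 \right)},15 \right)} = 698 \cdot 400 + \sqrt{82} = 279200 + \sqrt{82}$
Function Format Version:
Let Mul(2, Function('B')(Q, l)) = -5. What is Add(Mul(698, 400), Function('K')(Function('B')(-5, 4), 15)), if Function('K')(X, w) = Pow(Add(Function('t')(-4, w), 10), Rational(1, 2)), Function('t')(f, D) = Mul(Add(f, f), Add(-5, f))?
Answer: Add(279200, Pow(82, Rational(1, 2))) ≈ 2.7921e+5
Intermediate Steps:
Function('B')(Q, l) = Rational(-5, 2) (Function('B')(Q, l) = Mul(Rational(1, 2), -5) = Rational(-5, 2))
Function('t')(f, D) = Mul(2, f, Add(-5, f)) (Function('t')(f, D) = Mul(Mul(2, f), Add(-5, f)) = Mul(2, f, Add(-5, f)))
Function('K')(X, w) = Pow(82, Rational(1, 2)) (Function('K')(X, w) = Pow(Add(Mul(2, -4, Add(-5, -4)), 10), Rational(1, 2)) = Pow(Add(Mul(2, -4, -9), 10), Rational(1, 2)) = Pow(Add(72, 10), Rational(1, 2)) = Pow(82, Rational(1, 2)))
Add(Mul(698, 400), Function('K')(Function('B')(-5, 4), 15)) = Add(Mul(698, 400), Pow(82, Rational(1, 2))) = Add(279200, Pow(82, Rational(1, 2)))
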